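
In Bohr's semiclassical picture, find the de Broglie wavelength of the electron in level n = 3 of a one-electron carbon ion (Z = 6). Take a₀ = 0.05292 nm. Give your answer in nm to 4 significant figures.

0.1663 nm

The Bohr quantisation condition is nλ = 2πr_n.
r_n = n²a₀/Z = 0.07938 nm
λ = 2πr_n/n = 2π·0.07938/3 = 0.1663 nm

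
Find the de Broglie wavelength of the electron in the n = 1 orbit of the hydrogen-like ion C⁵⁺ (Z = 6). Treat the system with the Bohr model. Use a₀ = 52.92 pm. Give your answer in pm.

55.42 pm

The Bohr quantisation condition is nλ = 2πr_n.
r_n = n²a₀/Z = 8.820 pm
λ = 2πr_n/n = 2π·8.820/1 = 55.42 pm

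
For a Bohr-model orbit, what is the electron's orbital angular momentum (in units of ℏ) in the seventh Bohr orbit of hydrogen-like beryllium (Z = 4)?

7

L_n = nℏ, so L/ℏ = n = 7.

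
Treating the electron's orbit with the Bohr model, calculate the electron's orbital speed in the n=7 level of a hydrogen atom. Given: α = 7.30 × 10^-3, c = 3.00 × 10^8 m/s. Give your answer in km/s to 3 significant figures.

v_n = Zαc/n = 1 × 0.00730 × 3.00 × 10^8 / 7
    = 313 km/s

313 km/s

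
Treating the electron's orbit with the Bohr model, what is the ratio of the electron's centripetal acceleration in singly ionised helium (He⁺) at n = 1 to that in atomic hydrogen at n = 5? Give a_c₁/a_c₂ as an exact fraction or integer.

a_c ∝ Z^3 · n^-4
a_c₁/a_c₂ = (2/1)^3 · (1/5)^-4 = 5000

5000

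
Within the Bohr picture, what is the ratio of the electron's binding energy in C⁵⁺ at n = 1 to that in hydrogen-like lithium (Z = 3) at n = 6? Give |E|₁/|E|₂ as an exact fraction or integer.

144

|E| ∝ Z^2 · n^-2
|E|₁/|E|₂ = (6/3)^2 · (1/6)^-2 = 144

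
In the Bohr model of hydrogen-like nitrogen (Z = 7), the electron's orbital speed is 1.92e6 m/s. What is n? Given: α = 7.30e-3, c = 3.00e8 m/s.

8

v_n = Zαc/n ⇒ n = Zαc/v = 7 × 0.00730 × 3.00e8 / 1.92e6 ≈ 7.98
n = 8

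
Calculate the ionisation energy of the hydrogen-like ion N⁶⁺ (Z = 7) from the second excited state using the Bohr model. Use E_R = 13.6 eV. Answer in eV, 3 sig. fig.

E_n = −E_R·Z²/n² = −13.6 × 7²/3² eV = -74.0 eV
Ionisation energy = −E_n = 74.0 eV

74.0 eV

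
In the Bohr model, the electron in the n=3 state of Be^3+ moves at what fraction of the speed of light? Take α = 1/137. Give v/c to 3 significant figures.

0.00973

v_n = Zαc/n, so v/c = Zα/n = 4 × 0.00730 / 3 = 0.00973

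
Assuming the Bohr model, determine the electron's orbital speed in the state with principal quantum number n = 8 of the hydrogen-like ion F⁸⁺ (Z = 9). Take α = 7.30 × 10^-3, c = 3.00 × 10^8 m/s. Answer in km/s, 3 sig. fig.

2460 km/s

v_n = Zαc/n = 9 × 0.00730 × 3.00 × 10^8 / 8
    = 2460 km/s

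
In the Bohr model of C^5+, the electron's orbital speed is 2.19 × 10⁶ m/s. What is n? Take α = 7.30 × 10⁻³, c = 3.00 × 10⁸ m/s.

6

v_n = Zαc/n ⇒ n = Zαc/v = 6 × 0.00730 × 3.00 × 10⁸ / 2.19 × 10⁶ ≈ 6.00
n = 6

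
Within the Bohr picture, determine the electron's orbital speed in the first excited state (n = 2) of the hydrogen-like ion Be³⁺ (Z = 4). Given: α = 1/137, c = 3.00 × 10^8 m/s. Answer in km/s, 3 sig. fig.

v_n = Zαc/n = 4 × 0.00730 × 3.00 × 10^8 / 2
    = 4380 km/s

4380 km/s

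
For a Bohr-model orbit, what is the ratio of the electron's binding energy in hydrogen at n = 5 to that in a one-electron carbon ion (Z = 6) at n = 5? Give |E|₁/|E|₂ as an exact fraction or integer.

1/36

|E| ∝ Z^2 · n^-2
|E|₁/|E|₂ = (1/6)^2 · (5/5)^-2 = 1/36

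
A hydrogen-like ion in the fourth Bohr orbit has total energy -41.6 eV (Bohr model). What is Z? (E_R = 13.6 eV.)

E_n = −E_R Z²/n² ⇒ Z² = −E_n n²/E_R = 41.6 × 4² / 13.6 ≈ 48.94
Z = 7

7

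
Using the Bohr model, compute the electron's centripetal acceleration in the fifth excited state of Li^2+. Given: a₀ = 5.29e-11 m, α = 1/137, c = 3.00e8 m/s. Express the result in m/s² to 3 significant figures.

r = n²a₀/Z = 6.35e-10 m, v = Zαc/n = 1.09e6 m/s
a = v²/r = (1.09e6)² / 6.35e-10 = 1.89e21 m/s²

1.89e21 m/s²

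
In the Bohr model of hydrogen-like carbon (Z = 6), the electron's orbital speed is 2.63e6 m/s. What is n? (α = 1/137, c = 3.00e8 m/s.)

v_n = Zαc/n ⇒ n = Zαc/v = 6 × 0.00730 × 3.00e8 / 2.63e6 ≈ 5.00
n = 5

5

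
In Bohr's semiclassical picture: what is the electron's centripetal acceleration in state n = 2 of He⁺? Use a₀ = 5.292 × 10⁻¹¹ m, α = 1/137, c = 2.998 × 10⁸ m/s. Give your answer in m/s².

r = n²a₀/Z = 1.058 × 10⁻¹⁰ m, v = Zαc/n = 2.188 × 10⁶ m/s
a = v²/r = (2.188 × 10⁶)² / 1.058 × 10⁻¹⁰ = 4.525 × 10²² m/s²

4.525 × 10²² m/s²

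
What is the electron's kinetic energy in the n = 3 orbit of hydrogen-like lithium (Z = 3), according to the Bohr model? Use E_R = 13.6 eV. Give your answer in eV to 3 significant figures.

13.6 eV

For a Coulomb orbit the virial theorem gives K = −E_n.
E_n = −E_R·Z²/n², so K = E_R·Z²/n² = 13.6 × 3²/3² = 13.6 eV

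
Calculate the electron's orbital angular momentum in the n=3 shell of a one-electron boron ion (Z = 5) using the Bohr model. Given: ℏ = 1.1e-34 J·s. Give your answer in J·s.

L_n = nℏ = 3 × 1.1e-34 = 3.3e-34 J·s

3.3e-34 J·s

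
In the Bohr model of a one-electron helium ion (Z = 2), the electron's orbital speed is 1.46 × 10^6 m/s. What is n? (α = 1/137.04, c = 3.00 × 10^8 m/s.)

3

v_n = Zαc/n ⇒ n = Zαc/v = 2 × 0.00730 × 3.00 × 10^8 / 1.46 × 10^6 ≈ 3.00
n = 3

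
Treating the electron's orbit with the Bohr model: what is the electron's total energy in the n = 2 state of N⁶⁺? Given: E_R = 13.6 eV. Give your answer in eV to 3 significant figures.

-167 eV

E_n = −E_R·Z²/n² = −13.6 × 7²/2² = -167 eV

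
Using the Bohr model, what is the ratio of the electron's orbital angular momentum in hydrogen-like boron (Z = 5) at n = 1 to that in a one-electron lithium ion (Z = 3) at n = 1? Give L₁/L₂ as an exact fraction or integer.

L = nℏ is independent of Z.
L₁/L₂ = n₁/n₂ = 1/1 = 1

1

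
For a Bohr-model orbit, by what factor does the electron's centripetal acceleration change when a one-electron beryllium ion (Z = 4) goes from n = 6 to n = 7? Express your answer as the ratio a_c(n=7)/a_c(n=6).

1296/2401

a_c ∝ Z^3 · n^-4; with Z fixed, a_c ∝ n^-4.
a_c(n=7)/a_c(n=6) = (7/6)^-4 = 1296/2401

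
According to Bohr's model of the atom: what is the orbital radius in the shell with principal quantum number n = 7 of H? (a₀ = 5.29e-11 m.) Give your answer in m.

r_n = n²a₀/Z = 7² × 5.29e-11 / 1
    = 49 × 5.29e-11 / 1 = 2.59e-9 m

2.59e-9 m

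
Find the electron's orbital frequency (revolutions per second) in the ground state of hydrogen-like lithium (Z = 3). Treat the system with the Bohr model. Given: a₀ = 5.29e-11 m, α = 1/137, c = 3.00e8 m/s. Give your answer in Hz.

5.93e16 Hz

r = n²a₀/Z = 1.76e-11 m, v = Zαc/n = 6.57e6 m/s
f = v/(2πr) = 5.93e16 Hz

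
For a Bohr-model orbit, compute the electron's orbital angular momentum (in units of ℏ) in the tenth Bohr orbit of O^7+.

L_n = nℏ, so L/ℏ = n = 10.

10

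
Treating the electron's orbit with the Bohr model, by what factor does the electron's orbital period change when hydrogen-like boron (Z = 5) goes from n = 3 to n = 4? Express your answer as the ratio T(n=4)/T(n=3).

T ∝ Z^-2 · n^3; with Z fixed, T ∝ n^3.
T(n=4)/T(n=3) = (4/3)^3 = 64/27

64/27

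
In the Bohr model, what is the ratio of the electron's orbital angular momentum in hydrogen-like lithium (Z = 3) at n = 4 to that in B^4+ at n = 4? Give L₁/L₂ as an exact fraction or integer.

1

L = nℏ is independent of Z.
L₁/L₂ = n₁/n₂ = 4/4 = 1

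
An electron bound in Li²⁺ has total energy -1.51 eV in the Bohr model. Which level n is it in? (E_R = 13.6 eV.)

9

E_n = −E_R Z²/n² ⇒ n² = E_R Z²/(−E_n) = 13.6 × 3² / 1.51 ≈ 81.06
n = 9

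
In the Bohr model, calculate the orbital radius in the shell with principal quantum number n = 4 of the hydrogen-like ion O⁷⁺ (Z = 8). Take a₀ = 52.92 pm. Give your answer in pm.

r_n = n²a₀/Z = 4² × 52.92 / 8
    = 16 × 52.92 / 8 = 105.8 pm

105.8 pm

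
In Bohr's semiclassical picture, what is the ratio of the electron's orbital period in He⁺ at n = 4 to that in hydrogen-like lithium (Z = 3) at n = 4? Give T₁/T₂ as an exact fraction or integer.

T ∝ Z^-2 · n^3
T₁/T₂ = (2/3)^-2 · (4/4)^3 = 9/4

9/4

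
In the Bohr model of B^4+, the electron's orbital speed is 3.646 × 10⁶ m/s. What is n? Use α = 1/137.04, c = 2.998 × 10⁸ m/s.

v_n = Zαc/n ⇒ n = Zαc/v = 5 × 0.007297 × 2.998 × 10⁸ / 3.646 × 10⁶ ≈ 3.00
n = 3

3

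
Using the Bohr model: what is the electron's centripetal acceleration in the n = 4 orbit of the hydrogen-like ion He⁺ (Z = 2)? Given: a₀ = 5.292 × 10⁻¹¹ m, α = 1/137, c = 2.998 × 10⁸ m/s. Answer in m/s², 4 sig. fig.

2.828 × 10²¹ m/s²

r = n²a₀/Z = 4.234 × 10⁻¹⁰ m, v = Zαc/n = 1.094 × 10⁶ m/s
a = v²/r = (1.094 × 10⁶)² / 4.234 × 10⁻¹⁰ = 2.828 × 10²¹ m/s²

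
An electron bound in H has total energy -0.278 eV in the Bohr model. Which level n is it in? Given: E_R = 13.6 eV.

7

E_n = −E_R Z²/n² ⇒ n² = E_R Z²/(−E_n) = 13.6 × 1² / 0.278 ≈ 48.92
n = 7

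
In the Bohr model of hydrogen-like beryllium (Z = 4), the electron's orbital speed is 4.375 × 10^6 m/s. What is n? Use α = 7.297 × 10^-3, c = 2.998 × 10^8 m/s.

v_n = Zαc/n ⇒ n = Zαc/v = 4 × 0.007297 × 2.998 × 10^8 / 4.375 × 10^6 ≈ 2.00
n = 2

2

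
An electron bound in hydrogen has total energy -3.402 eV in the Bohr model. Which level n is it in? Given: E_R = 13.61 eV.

2

E_n = −E_R Z²/n² ⇒ n² = E_R Z²/(−E_n) = 13.61 × 1² / 3.402 ≈ 4.00
n = 2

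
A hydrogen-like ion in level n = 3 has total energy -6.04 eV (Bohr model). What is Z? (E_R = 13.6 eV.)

2

E_n = −E_R Z²/n² ⇒ Z² = −E_n n²/E_R = 6.04 × 3² / 13.6 ≈ 4.00
Z = 2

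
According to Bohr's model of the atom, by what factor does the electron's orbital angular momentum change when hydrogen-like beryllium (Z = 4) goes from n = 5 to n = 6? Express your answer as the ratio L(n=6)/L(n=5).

L = nℏ depends only on n, so L ∝ n.
L(n=6)/L(n=5) = (6/5)^1 = 6/5

6/5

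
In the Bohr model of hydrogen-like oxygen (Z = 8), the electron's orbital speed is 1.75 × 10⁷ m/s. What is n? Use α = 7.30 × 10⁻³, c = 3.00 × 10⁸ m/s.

v_n = Zαc/n ⇒ n = Zαc/v = 8 × 0.00730 × 3.00 × 10⁸ / 1.75 × 10⁷ ≈ 1.00
n = 1

1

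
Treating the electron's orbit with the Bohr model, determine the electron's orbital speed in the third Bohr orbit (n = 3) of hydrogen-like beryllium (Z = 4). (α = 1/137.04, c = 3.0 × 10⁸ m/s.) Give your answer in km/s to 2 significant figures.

v_n = Zαc/n = 4 × 0.0073 × 3.0 × 10⁸ / 3
    = 2900 km/s

2900 km/s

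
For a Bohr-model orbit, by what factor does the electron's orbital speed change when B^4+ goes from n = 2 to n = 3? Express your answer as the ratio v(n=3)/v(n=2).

2/3

v ∝ Z^1 · n^-1; with Z fixed, v ∝ n^-1.
v(n=3)/v(n=2) = (3/2)^-1 = 2/3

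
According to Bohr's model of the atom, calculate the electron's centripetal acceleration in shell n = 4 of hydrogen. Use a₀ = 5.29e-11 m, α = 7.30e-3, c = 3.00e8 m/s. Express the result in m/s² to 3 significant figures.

r = n²a₀/Z = 8.46e-10 m, v = Zαc/n = 5.47e5 m/s
a = v²/r = (5.47e5)² / 8.46e-10 = 3.54e20 m/s²

3.54e20 m/s²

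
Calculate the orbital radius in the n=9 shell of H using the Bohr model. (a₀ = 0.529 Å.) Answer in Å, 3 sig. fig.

r_n = n²a₀/Z = 9² × 0.529 / 1
    = 81 × 0.529 / 1 = 42.8 Å

42.8 Å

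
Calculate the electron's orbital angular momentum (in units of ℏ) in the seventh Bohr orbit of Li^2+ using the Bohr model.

7

L_n = nℏ, so L/ℏ = n = 7.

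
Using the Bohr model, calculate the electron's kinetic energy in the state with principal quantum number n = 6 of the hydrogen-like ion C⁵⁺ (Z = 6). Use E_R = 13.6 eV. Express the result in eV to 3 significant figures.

13.6 eV

For a Coulomb orbit the virial theorem gives K = −E_n.
E_n = −E_R·Z²/n², so K = E_R·Z²/n² = 13.6 × 6²/6² = 13.6 eV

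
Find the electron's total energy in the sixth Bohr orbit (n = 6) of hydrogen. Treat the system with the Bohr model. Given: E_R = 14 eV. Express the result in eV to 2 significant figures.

E_n = −E_R·Z²/n² = −14 × 1²/6² = -0.39 eV

-0.39 eV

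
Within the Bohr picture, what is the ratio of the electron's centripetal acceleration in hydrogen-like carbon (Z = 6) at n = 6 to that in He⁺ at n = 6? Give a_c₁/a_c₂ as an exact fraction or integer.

27

a_c ∝ Z^3 · n^-4
a_c₁/a_c₂ = (6/2)^3 · (6/6)^-4 = 27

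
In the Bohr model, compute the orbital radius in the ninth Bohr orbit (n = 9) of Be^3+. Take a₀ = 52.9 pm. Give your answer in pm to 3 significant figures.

1070 pm

r_n = n²a₀/Z = 9² × 52.9 / 4
    = 81 × 52.9 / 4 = 1070 pm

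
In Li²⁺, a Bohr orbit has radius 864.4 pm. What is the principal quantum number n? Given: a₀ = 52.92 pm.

r_n = n²a₀/Z ⇒ n² = rZ/a₀ = 864.4 × 3 / 52.92 ≈ 49.00
n = 7

7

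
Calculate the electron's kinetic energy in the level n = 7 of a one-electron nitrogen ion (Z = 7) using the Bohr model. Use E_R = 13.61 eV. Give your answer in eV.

For a Coulomb orbit the virial theorem gives K = −E_n.
E_n = −E_R·Z²/n², so K = E_R·Z²/n² = 13.61 × 7²/7² = 13.61 eV

13.61 eV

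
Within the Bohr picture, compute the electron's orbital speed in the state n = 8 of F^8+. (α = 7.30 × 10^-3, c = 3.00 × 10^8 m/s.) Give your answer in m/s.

v_n = Zαc/n = 9 × 0.00730 × 3.00 × 10^8 / 8
    = 2.46 × 10^6 m/s

2.46 × 10^6 m/s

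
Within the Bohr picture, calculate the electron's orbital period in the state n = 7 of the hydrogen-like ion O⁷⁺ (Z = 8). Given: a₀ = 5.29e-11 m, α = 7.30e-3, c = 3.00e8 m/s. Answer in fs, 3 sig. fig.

0.813 fs

r = n²a₀/Z = 7²·5.29e-11/8 = 3.24e-10 m
v = Zαc/n = 8·0.00730·3.00e8/7 = 2.50e6 m/s
T = 2πr/v = 8.13e-16 s = 0.813 fs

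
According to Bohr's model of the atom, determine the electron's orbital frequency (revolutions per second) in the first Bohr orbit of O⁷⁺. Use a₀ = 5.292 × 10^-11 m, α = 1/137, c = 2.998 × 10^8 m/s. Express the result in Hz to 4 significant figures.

4.212 × 10^17 Hz

r = n²a₀/Z = 6.615 × 10^-12 m, v = Zαc/n = 1.751 × 10^7 m/s
f = v/(2πr) = 4.212 × 10^17 Hz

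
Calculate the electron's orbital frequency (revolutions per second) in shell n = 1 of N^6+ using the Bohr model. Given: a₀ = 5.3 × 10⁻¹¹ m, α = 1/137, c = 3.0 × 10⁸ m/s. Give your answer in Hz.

r = n²a₀/Z = 7.6 × 10⁻¹² m, v = Zαc/n = 1.5 × 10⁷ m/s
f = v/(2πr) = 3.2 × 10¹⁷ Hz

3.2 × 10¹⁷ Hz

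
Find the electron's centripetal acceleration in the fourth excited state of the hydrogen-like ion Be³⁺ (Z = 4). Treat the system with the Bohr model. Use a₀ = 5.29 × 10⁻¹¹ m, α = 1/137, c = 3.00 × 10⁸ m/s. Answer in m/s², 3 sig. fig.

9.28 × 10²¹ m/s²

r = n²a₀/Z = 3.31 × 10⁻¹⁰ m, v = Zαc/n = 1.75 × 10⁶ m/s
a = v²/r = (1.75 × 10⁶)² / 3.31 × 10⁻¹⁰ = 9.28 × 10²¹ m/s²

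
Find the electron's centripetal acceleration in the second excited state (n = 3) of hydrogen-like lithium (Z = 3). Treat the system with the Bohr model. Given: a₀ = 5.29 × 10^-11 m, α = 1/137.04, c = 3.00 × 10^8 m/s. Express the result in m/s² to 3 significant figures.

3.02 × 10^22 m/s²

r = n²a₀/Z = 1.59 × 10^-10 m, v = Zαc/n = 2.19 × 10^6 m/s
a = v²/r = (2.19 × 10^6)² / 1.59 × 10^-10 = 3.02 × 10^22 m/s²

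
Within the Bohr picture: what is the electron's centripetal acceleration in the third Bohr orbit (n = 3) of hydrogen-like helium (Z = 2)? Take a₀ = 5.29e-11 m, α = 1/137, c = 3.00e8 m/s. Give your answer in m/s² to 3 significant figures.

8.95e21 m/s²

r = n²a₀/Z = 2.38e-10 m, v = Zαc/n = 1.46e6 m/s
a = v²/r = (1.46e6)² / 2.38e-10 = 8.95e21 m/s²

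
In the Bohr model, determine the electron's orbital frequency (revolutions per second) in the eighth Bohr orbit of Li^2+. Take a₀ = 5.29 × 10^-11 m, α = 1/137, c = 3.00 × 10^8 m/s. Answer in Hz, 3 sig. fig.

1.16 × 10^14 Hz

r = n²a₀/Z = 1.13 × 10^-9 m, v = Zαc/n = 8.21 × 10^5 m/s
f = v/(2πr) = 1.16 × 10^14 Hz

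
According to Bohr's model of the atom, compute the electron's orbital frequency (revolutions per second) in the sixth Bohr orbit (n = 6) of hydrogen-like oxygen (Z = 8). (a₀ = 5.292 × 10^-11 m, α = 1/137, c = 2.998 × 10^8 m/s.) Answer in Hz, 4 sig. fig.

1.950 × 10^15 Hz

r = n²a₀/Z = 2.381 × 10^-10 m, v = Zαc/n = 2.918 × 10^6 m/s
f = v/(2πr) = 1.950 × 10^15 Hz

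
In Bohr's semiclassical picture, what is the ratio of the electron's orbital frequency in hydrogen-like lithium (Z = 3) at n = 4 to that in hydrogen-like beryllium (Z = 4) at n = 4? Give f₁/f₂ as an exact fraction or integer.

9/16

f ∝ Z^2 · n^-3
f₁/f₂ = (3/4)^2 · (4/4)^-3 = 9/16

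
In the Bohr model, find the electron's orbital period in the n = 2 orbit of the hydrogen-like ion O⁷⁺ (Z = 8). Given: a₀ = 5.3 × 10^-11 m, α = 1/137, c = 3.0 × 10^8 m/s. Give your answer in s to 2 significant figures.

r = n²a₀/Z = 2²·5.3 × 10^-11/8 = 2.6 × 10^-11 m
v = Zαc/n = 8·0.0073·3.0 × 10^8/2 = 8.8 × 10^6 m/s
T = 2πr/v = 1.9 × 10^-17 s

1.9 × 10^-17 s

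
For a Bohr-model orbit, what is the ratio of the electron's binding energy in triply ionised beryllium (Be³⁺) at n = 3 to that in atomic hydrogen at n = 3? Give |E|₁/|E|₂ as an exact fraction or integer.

16

|E| ∝ Z^2 · n^-2
|E|₁/|E|₂ = (4/1)^2 · (3/3)^-2 = 16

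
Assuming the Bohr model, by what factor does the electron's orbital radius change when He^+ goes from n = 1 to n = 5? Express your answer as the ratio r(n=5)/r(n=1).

r ∝ Z^-1 · n^2; with Z fixed, r ∝ n^2.
r(n=5)/r(n=1) = (5/1)^2 = 25

25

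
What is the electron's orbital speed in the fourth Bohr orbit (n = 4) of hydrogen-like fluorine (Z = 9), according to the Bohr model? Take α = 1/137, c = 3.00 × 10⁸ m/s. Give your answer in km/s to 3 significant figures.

4930 km/s

v_n = Zαc/n = 9 × 0.00730 × 3.00 × 10⁸ / 4
    = 4930 km/s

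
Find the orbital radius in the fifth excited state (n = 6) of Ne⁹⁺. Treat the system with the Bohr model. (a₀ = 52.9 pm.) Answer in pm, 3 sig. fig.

r_n = n²a₀/Z = 6² × 52.9 / 10
    = 36 × 52.9 / 10 = 190 pm

190 pm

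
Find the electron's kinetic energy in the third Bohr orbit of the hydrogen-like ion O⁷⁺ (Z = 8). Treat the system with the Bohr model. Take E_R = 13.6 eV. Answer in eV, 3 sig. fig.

For a Coulomb orbit the virial theorem gives K = −E_n.
E_n = −E_R·Z²/n², so K = E_R·Z²/n² = 13.6 × 8²/3² = 96.7 eV

96.7 eV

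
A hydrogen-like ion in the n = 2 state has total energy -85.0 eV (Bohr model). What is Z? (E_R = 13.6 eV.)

E_n = −E_R Z²/n² ⇒ Z² = −E_n n²/E_R = 85.0 × 2² / 13.6 ≈ 25.00
Z = 5

5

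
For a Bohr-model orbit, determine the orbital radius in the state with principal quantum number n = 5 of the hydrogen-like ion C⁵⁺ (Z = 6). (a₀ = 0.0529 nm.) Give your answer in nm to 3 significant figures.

0.220 nm

r_n = n²a₀/Z = 5² × 0.0529 / 6
    = 25 × 0.0529 / 6 = 0.220 nm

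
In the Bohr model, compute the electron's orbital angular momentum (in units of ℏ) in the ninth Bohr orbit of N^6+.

L_n = nℏ, so L/ℏ = n = 9.

9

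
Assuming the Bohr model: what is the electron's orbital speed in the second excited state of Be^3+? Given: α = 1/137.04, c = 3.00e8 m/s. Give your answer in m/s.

v_n = Zαc/n = 4 × 0.00730 × 3.00e8 / 3
    = 2.92e6 m/s

2.92e6 m/s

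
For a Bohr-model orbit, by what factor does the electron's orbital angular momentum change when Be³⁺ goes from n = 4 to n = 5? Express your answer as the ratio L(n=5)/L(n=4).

L = nℏ depends only on n, so L ∝ n.
L(n=5)/L(n=4) = (5/4)^1 = 5/4

5/4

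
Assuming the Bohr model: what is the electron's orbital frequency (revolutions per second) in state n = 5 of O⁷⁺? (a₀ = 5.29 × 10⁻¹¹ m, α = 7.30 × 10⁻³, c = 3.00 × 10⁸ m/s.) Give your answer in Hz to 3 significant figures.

r = n²a₀/Z = 1.65 × 10⁻¹⁰ m, v = Zαc/n = 3.50 × 10⁶ m/s
f = v/(2πr) = 3.37 × 10¹⁵ Hz

3.37 × 10¹⁵ Hz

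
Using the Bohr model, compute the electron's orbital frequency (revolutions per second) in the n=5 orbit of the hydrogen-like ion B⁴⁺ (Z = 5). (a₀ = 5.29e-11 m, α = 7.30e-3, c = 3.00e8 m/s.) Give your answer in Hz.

1.32e15 Hz

r = n²a₀/Z = 2.64e-10 m, v = Zαc/n = 2.19e6 m/s
f = v/(2πr) = 1.32e15 Hz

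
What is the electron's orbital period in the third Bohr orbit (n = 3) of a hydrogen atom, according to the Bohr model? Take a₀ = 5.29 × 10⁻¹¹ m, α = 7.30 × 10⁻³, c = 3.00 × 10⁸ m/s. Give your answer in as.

4100 as

r = n²a₀/Z = 3²·5.29 × 10⁻¹¹/1 = 4.76 × 10⁻¹⁰ m
v = Zαc/n = 1·0.00730·3.00 × 10⁸/3 = 7.30 × 10⁵ m/s
T = 2πr/v = 4.10 × 10⁻¹⁵ s = 4100 as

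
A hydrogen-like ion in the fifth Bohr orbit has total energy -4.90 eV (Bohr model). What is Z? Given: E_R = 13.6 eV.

E_n = −E_R Z²/n² ⇒ Z² = −E_n n²/E_R = 4.90 × 5² / 13.6 ≈ 9.01
Z = 3

3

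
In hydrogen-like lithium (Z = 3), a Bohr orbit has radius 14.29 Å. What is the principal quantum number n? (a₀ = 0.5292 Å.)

r_n = n²a₀/Z ⇒ n² = rZ/a₀ = 14.29 × 3 / 0.5292 ≈ 81.01
n = 9

9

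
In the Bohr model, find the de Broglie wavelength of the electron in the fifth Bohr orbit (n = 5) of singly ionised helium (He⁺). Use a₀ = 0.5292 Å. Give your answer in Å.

The Bohr quantisation condition is nλ = 2πr_n.
r_n = n²a₀/Z = 6.615 Å
λ = 2πr_n/n = 2π·6.615/5 = 8.313 Å

8.313 Å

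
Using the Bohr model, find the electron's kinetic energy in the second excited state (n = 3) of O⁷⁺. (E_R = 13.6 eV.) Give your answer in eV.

96.7 eV

For a Coulomb orbit the virial theorem gives K = −E_n.
E_n = −E_R·Z²/n², so K = E_R·Z²/n² = 13.6 × 8²/3² = 96.7 eV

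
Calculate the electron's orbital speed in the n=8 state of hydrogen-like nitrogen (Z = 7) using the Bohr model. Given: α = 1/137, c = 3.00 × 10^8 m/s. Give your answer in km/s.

1920 km/s

v_n = Zαc/n = 7 × 0.00730 × 3.00 × 10^8 / 8
    = 1920 km/s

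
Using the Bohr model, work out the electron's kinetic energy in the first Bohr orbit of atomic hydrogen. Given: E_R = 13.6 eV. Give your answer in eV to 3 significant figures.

For a Coulomb orbit the virial theorem gives K = −E_n.
E_n = −E_R·Z²/n², so K = E_R·Z²/n² = 13.6 × 1²/1² = 13.6 eV

13.6 eV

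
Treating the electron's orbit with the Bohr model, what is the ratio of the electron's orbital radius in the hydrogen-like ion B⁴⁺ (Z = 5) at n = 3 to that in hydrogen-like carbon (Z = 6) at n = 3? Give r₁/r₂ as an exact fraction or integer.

r ∝ Z^-1 · n^2
r₁/r₂ = (5/6)^-1 · (3/3)^2 = 6/5

6/5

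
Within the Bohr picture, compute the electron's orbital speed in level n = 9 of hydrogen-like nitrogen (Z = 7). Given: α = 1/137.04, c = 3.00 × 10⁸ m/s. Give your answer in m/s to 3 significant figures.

1.70 × 10⁶ m/s

v_n = Zαc/n = 7 × 0.00730 × 3.00 × 10⁸ / 9
    = 1.70 × 10⁶ m/s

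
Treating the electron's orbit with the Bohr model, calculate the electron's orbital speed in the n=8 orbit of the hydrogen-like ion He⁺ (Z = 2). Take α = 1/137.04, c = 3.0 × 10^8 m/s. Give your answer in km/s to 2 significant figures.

550 km/s

v_n = Zαc/n = 2 × 0.0073 × 3.0 × 10^8 / 8
    = 550 km/s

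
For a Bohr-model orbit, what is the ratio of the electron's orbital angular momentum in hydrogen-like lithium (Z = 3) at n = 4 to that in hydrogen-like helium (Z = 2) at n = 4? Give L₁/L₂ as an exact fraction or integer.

L = nℏ is independent of Z.
L₁/L₂ = n₁/n₂ = 4/4 = 1

1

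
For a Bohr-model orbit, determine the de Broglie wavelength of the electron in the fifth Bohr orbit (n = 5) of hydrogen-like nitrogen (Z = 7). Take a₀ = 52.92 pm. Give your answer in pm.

The Bohr quantisation condition is nλ = 2πr_n.
r_n = n²a₀/Z = 189.0 pm
λ = 2πr_n/n = 2π·189.0/5 = 237.5 pm

237.5 pm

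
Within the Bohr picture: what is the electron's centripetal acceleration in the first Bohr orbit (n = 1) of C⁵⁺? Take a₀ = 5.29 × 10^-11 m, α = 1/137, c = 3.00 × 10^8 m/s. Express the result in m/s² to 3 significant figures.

r = n²a₀/Z = 8.82 × 10^-12 m, v = Zαc/n = 1.31 × 10^7 m/s
a = v²/r = (1.31 × 10^7)² / 8.82 × 10^-12 = 1.96 × 10^25 m/s²

1.96 × 10^25 m/s²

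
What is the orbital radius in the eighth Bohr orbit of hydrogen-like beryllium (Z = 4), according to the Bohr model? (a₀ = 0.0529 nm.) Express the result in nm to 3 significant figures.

0.846 nm

r_n = n²a₀/Z = 8² × 0.0529 / 4
    = 64 × 0.0529 / 4 = 0.846 nm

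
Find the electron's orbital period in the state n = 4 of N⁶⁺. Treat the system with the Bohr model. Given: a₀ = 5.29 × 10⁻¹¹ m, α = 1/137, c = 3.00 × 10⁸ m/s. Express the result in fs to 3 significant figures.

r = n²a₀/Z = 4²·5.29 × 10⁻¹¹/7 = 1.21 × 10⁻¹⁰ m
v = Zαc/n = 7·0.00730·3.00 × 10⁸/4 = 3.83 × 10⁶ m/s
T = 2πr/v = 1.98 × 10⁻¹⁶ s = 0.198 fs

0.198 fs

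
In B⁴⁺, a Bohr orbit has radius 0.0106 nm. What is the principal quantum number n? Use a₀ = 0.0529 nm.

r_n = n²a₀/Z ⇒ n² = rZ/a₀ = 0.0106 × 5 / 0.0529 ≈ 1.00
n = 1

1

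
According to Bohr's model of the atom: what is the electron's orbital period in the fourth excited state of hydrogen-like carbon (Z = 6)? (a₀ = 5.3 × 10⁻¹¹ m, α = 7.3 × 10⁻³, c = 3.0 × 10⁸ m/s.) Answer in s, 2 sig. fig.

r = n²a₀/Z = 5²·5.3 × 10⁻¹¹/6 = 2.2 × 10⁻¹⁰ m
v = Zαc/n = 6·0.0073·3.0 × 10⁸/5 = 2.6 × 10⁶ m/s
T = 2πr/v = 5.3 × 10⁻¹⁶ s

5.3 × 10⁻¹⁶ s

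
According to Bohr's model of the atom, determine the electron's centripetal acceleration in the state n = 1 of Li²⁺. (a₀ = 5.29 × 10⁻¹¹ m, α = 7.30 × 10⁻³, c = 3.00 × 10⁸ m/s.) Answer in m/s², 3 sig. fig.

2.45 × 10²⁴ m/s²

r = n²a₀/Z = 1.76 × 10⁻¹¹ m, v = Zαc/n = 6.57 × 10⁶ m/s
a = v²/r = (6.57 × 10⁶)² / 1.76 × 10⁻¹¹ = 2.45 × 10²⁴ m/s²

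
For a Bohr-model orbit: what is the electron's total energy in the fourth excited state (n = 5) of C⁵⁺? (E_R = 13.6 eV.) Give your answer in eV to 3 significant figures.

E_n = −E_R·Z²/n² = −13.6 × 6²/5² = -19.6 eV

-19.6 eV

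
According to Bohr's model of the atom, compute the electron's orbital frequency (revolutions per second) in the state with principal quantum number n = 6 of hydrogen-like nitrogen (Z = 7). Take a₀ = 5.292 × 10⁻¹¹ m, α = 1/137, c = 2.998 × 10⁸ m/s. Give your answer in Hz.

1.493 × 10¹⁵ Hz

r = n²a₀/Z = 2.722 × 10⁻¹⁰ m, v = Zαc/n = 2.553 × 10⁶ m/s
f = v/(2πr) = 1.493 × 10¹⁵ Hz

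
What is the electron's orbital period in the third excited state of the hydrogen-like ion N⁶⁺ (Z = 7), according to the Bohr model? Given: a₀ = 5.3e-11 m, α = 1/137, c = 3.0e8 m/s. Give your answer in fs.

r = n²a₀/Z = 4²·5.3e-11/7 = 1.2e-10 m
v = Zαc/n = 7·0.0073·3.0e8/4 = 3.8e6 m/s
T = 2πr/v = 2.0e-16 s = 0.20 fs

0.20 fs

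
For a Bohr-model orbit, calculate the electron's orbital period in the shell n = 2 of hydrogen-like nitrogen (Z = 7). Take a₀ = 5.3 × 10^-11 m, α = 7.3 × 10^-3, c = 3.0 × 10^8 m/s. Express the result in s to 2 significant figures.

2.5 × 10^-17 s

r = n²a₀/Z = 2²·5.3 × 10^-11/7 = 3.0 × 10^-11 m
v = Zαc/n = 7·0.0073·3.0 × 10^8/2 = 7.7 × 10^6 m/s
T = 2πr/v = 2.5 × 10^-17 s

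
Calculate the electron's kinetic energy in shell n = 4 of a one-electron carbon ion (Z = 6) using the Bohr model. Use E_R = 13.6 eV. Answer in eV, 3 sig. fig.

30.6 eV

For a Coulomb orbit the virial theorem gives K = −E_n.
E_n = −E_R·Z²/n², so K = E_R·Z²/n² = 13.6 × 6²/4² = 30.6 eV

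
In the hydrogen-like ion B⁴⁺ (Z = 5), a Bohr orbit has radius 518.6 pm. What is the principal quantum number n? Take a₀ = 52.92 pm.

r_n = n²a₀/Z ⇒ n² = rZ/a₀ = 518.6 × 5 / 52.92 ≈ 49.00
n = 7

7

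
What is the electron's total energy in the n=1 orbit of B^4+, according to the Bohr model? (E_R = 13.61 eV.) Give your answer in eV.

-340.2 eV

E_n = −E_R·Z²/n² = −13.61 × 5²/1² = -340.2 eV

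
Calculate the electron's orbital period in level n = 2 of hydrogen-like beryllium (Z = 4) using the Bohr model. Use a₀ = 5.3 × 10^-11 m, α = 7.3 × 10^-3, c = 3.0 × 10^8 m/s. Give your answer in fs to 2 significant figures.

0.076 fs

r = n²a₀/Z = 2²·5.3 × 10^-11/4 = 5.3 × 10^-11 m
v = Zαc/n = 4·0.0073·3.0 × 10^8/2 = 4.4 × 10^6 m/s
T = 2πr/v = 7.6 × 10^-17 s = 0.076 fs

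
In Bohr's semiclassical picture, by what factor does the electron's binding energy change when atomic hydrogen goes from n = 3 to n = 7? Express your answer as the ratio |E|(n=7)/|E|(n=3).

|E| ∝ Z^2 · n^-2; with Z fixed, |E| ∝ n^-2.
|E|(n=7)/|E|(n=3) = (7/3)^-2 = 9/49

9/49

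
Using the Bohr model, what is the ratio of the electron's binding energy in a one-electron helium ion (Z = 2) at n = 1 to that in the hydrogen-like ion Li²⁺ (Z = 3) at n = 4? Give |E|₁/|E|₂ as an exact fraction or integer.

64/9

|E| ∝ Z^2 · n^-2
|E|₁/|E|₂ = (2/3)^2 · (1/4)^-2 = 64/9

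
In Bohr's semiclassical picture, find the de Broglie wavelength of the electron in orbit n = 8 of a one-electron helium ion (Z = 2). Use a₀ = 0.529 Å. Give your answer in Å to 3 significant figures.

13.3 Å

The Bohr quantisation condition is nλ = 2πr_n.
r_n = n²a₀/Z = 16.9 Å
λ = 2πr_n/n = 2π·16.9/8 = 13.3 Å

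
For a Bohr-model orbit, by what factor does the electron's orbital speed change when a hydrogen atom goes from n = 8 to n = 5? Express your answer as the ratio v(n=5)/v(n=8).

v ∝ Z^1 · n^-1; with Z fixed, v ∝ n^-1.
v(n=5)/v(n=8) = (5/8)^-1 = 8/5

8/5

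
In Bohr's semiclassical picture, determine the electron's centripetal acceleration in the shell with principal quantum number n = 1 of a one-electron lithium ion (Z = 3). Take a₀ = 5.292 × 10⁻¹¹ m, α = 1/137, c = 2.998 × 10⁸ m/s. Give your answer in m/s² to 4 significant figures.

r = n²a₀/Z = 1.764 × 10⁻¹¹ m, v = Zαc/n = 6.565 × 10⁶ m/s
a = v²/r = (6.565 × 10⁶)² / 1.764 × 10⁻¹¹ = 2.443 × 10²⁴ m/s²

2.443 × 10²⁴ m/s²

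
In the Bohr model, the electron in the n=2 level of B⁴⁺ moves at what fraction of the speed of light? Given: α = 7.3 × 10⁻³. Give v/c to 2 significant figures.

0.018

v_n = Zαc/n, so v/c = Zα/n = 5 × 0.0073 / 2 = 0.018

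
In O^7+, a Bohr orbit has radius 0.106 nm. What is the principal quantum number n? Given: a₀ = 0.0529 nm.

r_n = n²a₀/Z ⇒ n² = rZ/a₀ = 0.106 × 8 / 0.0529 ≈ 16.03
n = 4

4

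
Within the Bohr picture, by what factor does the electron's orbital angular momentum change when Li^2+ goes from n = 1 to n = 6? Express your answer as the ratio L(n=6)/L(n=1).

6

L = nℏ depends only on n, so L ∝ n.
L(n=6)/L(n=1) = (6/1)^1 = 6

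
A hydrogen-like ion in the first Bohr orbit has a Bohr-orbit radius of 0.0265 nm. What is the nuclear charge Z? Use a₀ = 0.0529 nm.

r_n = n²a₀/Z ⇒ Z = n²a₀/r = 1² × 0.0529 / 0.0265 ≈ 2.00
Z = 2

2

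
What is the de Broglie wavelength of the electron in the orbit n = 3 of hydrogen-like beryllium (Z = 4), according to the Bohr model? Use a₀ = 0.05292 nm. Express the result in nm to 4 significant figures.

0.2494 nm

The Bohr quantisation condition is nλ = 2πr_n.
r_n = n²a₀/Z = 0.1191 nm
λ = 2πr_n/n = 2π·0.1191/3 = 0.2494 nm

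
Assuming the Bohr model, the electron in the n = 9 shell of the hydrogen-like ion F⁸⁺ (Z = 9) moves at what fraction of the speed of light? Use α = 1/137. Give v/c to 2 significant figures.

0.0073

v_n = Zαc/n, so v/c = Zα/n = 9 × 0.0073 / 9 = 0.0073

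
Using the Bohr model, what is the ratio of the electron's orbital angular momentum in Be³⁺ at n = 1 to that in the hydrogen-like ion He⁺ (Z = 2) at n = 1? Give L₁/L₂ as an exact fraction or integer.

1

L = nℏ is independent of Z.
L₁/L₂ = n₁/n₂ = 1/1 = 1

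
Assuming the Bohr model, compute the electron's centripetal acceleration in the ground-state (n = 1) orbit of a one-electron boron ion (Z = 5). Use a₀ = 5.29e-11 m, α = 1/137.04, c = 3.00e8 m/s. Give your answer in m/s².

r = n²a₀/Z = 1.06e-11 m, v = Zαc/n = 1.09e7 m/s
a = v²/r = (1.09e7)² / 1.06e-11 = 1.13e25 m/s²

1.13e25 m/s²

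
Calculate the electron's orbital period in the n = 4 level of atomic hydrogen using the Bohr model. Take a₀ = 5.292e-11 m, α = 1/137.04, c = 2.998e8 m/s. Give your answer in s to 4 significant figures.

9.727e-15 s

r = n²a₀/Z = 4²·5.292e-11/1 = 8.467e-10 m
v = Zαc/n = 1·0.007297·2.998e8/4 = 5.469e5 m/s
T = 2πr/v = 9.727e-15 s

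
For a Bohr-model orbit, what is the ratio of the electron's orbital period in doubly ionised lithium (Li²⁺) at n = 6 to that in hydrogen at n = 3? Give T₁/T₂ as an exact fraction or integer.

T ∝ Z^-2 · n^3
T₁/T₂ = (3/1)^-2 · (6/3)^3 = 8/9

8/9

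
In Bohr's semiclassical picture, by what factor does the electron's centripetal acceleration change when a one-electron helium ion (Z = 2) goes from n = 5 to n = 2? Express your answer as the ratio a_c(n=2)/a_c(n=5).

a_c ∝ Z^3 · n^-4; with Z fixed, a_c ∝ n^-4.
a_c(n=2)/a_c(n=5) = (2/5)^-4 = 625/16

625/16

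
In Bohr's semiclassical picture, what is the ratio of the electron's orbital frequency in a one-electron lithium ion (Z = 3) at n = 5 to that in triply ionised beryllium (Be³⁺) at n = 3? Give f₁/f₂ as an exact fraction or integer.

f ∝ Z^2 · n^-3
f₁/f₂ = (3/4)^2 · (5/3)^-3 = 243/2000

243/2000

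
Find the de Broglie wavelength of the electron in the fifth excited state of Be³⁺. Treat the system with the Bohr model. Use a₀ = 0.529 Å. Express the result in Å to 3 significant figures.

4.99 Å

The Bohr quantisation condition is nλ = 2πr_n.
r_n = n²a₀/Z = 4.76 Å
λ = 2πr_n/n = 2π·4.76/6 = 4.99 Å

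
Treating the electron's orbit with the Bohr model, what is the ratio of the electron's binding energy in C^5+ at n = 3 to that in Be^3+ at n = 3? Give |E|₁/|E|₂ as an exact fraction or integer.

9/4

|E| ∝ Z^2 · n^-2
|E|₁/|E|₂ = (6/4)^2 · (3/3)^-2 = 9/4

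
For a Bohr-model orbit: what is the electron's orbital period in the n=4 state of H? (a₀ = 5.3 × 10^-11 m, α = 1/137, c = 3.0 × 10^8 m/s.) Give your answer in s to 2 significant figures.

r = n²a₀/Z = 4²·5.3 × 10^-11/1 = 8.5 × 10^-10 m
v = Zαc/n = 1·0.0073·3.0 × 10^8/4 = 5.5 × 10^5 m/s
T = 2πr/v = 9.7 × 10^-15 s

9.7 × 10^-15 s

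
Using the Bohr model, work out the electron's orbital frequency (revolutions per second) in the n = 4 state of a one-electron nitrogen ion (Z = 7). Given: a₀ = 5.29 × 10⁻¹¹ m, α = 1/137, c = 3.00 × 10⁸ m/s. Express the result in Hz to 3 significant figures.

5.04 × 10¹⁵ Hz

r = n²a₀/Z = 1.21 × 10⁻¹⁰ m, v = Zαc/n = 3.83 × 10⁶ m/s
f = v/(2πr) = 5.04 × 10¹⁵ Hz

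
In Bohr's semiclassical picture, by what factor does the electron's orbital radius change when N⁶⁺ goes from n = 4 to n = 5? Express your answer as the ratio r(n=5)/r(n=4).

r ∝ Z^-1 · n^2; with Z fixed, r ∝ n^2.
r(n=5)/r(n=4) = (5/4)^2 = 25/16

25/16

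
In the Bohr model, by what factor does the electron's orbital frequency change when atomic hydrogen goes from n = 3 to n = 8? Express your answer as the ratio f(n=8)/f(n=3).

27/512

f ∝ Z^2 · n^-3; with Z fixed, f ∝ n^-3.
f(n=8)/f(n=3) = (8/3)^-3 = 27/512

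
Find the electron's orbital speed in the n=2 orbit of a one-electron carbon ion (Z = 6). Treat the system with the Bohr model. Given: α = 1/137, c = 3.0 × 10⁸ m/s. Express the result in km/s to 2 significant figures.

6600 km/s

v_n = Zαc/n = 6 × 0.0073 × 3.0 × 10⁸ / 2
    = 6600 km/s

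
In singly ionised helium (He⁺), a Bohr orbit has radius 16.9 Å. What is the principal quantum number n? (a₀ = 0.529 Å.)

r_n = n²a₀/Z ⇒ n² = rZ/a₀ = 16.9 × 2 / 0.529 ≈ 63.89
n = 8

8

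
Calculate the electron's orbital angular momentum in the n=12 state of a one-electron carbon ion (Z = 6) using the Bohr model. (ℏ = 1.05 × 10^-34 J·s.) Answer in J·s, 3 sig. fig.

1.26 × 10^-33 J·s

L_n = nℏ = 12 × 1.05 × 10^-34 = 1.26 × 10^-33 J·s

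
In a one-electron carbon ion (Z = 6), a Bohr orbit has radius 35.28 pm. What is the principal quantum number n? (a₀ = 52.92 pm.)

2

r_n = n²a₀/Z ⇒ n² = rZ/a₀ = 35.28 × 6 / 52.92 ≈ 4.00
n = 2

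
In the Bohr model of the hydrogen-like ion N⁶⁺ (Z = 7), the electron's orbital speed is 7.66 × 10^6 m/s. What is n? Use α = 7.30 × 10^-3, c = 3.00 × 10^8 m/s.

v_n = Zαc/n ⇒ n = Zαc/v = 7 × 0.00730 × 3.00 × 10^8 / 7.66 × 10^6 ≈ 2.00
n = 2

2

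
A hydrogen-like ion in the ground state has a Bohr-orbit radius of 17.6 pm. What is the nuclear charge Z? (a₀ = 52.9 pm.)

r_n = n²a₀/Z ⇒ Z = n²a₀/r = 1² × 52.9 / 17.6 ≈ 3.01
Z = 3

3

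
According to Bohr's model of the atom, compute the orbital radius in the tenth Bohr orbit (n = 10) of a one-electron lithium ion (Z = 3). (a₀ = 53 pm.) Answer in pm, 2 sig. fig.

r_n = n²a₀/Z = 10² × 53 / 3
    = 100 × 53 / 3 = 1800 pm

1800 pm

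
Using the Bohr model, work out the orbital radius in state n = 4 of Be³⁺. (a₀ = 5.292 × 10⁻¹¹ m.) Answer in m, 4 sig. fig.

r_n = n²a₀/Z = 4² × 5.292 × 10⁻¹¹ / 4
    = 16 × 5.292 × 10⁻¹¹ / 4 = 2.117 × 10⁻¹⁰ m

2.117 × 10⁻¹⁰ m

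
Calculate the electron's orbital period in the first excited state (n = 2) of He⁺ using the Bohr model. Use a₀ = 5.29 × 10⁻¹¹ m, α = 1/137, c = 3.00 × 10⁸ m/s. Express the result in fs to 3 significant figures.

0.304 fs

r = n²a₀/Z = 2²·5.29 × 10⁻¹¹/2 = 1.06 × 10⁻¹⁰ m
v = Zαc/n = 2·0.00730·3.00 × 10⁸/2 = 2.19 × 10⁶ m/s
T = 2πr/v = 3.04 × 10⁻¹⁶ s = 0.304 fs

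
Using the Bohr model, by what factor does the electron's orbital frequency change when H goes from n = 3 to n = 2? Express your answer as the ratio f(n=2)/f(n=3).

f ∝ Z^2 · n^-3; with Z fixed, f ∝ n^-3.
f(n=2)/f(n=3) = (2/3)^-3 = 27/8

27/8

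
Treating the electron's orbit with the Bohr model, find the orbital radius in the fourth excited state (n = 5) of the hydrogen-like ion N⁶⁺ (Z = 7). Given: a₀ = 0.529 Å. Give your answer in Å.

1.89 Å

r_n = n²a₀/Z = 5² × 0.529 / 7
    = 25 × 0.529 / 7 = 1.89 Å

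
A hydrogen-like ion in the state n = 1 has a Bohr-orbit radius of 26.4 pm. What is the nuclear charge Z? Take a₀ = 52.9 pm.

2

r_n = n²a₀/Z ⇒ Z = n²a₀/r = 1² × 52.9 / 26.4 ≈ 2.00
Z = 2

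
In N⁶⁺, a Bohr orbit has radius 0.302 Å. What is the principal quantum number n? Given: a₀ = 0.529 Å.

r_n = n²a₀/Z ⇒ n² = rZ/a₀ = 0.302 × 7 / 0.529 ≈ 4.00
n = 2

2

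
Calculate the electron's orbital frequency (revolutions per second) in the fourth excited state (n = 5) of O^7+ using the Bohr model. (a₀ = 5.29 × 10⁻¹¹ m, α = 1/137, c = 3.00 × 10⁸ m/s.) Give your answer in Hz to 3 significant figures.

3.37 × 10¹⁵ Hz

r = n²a₀/Z = 1.65 × 10⁻¹⁰ m, v = Zαc/n = 3.50 × 10⁶ m/s
f = v/(2πr) = 3.37 × 10¹⁵ Hz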